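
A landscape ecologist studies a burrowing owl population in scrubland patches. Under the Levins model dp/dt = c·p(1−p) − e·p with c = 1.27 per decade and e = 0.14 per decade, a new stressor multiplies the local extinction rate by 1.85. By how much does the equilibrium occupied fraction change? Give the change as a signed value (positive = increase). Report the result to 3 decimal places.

Before: p* = 1 − 0.14/1.27 = 0.8898.
After the change, c = 1.27, e = 0.259, so p* = 1 − 0.259/1.27 = 0.7961.
Δp* = 0.7961 − 0.8898 = -0.0937.

-0.094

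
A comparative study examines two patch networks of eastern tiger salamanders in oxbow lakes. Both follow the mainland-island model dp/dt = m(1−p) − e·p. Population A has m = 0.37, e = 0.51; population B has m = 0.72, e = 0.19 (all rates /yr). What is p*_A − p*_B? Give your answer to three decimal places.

A: p*_A = m/(m+e) = 0.37/0.8800 = 0.4205.
B: p*_B = 0.72/0.9100 = 0.7912.
p*_A − p*_B = 0.4205 − 0.7912 = -0.3708.

-0.371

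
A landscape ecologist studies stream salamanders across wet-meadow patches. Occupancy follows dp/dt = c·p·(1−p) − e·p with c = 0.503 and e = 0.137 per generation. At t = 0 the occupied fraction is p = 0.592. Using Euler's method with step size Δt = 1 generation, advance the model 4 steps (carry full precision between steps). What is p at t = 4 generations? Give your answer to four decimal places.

0.6992

Update rule: p ← p + [c·p·(1−p) − e·p]·Δt with Δt = 1.
  1  |  dp/dt·Δt = +0.040389  |  p_1 = 0.632389
  2  |  dp/dt·Δt = +0.030297  |  p_2 = 0.662685
  3  |  dp/dt·Δt = +0.021649  |  p_3 = 0.684335
  4  |  dp/dt·Δt = +0.014905  |  p_4 = 0.699239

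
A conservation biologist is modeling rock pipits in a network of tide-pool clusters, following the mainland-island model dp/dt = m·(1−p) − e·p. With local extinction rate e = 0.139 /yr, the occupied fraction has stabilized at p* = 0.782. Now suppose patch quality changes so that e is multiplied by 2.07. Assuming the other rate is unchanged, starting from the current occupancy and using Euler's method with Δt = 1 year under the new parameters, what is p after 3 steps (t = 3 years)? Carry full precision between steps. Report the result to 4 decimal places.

0.6355

Balance m(1−p*) = e·p* gives m = e·p*/(1−p*) = 0.139×0.78200/0.21800 = 0.49861.
Starting from p₀ = 0.78200; update p ← p + (dp/dt)·Δt with the new parameters.
t = 1: p = 0.78200 + (-0.11631) = 0.66569
t = 2: p = 0.66569 + (-0.02485) = 0.64084
t = 3: p = 0.64084 + (-0.00531) = 0.63553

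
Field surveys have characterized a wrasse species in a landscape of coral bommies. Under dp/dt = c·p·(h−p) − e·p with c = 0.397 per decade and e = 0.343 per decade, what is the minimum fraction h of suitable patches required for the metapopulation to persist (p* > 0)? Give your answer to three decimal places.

p* = h − e/c is positive only when h > e/c.
h_min = e/c = 0.343/0.397 = 0.8640.

0.864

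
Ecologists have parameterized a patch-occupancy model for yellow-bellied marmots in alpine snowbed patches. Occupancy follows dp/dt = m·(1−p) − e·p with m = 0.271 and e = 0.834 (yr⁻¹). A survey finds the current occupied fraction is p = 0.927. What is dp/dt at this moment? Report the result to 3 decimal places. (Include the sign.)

Colonization term: m·(1−p) = 0.271×0.0730 = 0.01978.
Extinction term: e·p = 0.77312.
dp/dt = 0.01978 − 0.77312 = -0.75333.

-0.753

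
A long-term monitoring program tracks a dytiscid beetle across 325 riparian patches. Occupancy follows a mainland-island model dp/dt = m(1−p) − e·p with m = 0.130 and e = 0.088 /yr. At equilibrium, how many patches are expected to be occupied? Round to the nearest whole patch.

p* = m/(m+e) = 0.130/0.2180 = 0.5963.
Expected occupied patches = N × p* = 325 × 0.5963 = 193.81 ≈ 194.

194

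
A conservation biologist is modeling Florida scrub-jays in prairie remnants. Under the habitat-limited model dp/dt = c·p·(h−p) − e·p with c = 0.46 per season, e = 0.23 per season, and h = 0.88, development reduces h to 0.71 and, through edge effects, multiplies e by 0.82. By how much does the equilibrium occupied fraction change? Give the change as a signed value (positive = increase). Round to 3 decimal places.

Before: p* = h − e/c = 0.88 − 0.23/0.46 = 0.88 − 0.5000 = 0.3800.
After: c = 0.46, e = 0.1886, h = 0.71; p* = 0.71 − 0.1886/0.46 = 0.3000.
Δp* = 0.3000 − 0.3800 = -0.0800.

-0.080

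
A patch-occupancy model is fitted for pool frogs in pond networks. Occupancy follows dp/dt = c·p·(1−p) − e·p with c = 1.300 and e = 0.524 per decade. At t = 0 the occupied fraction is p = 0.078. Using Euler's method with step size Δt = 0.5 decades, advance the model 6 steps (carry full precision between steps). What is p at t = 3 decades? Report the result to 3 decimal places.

Update rule: p ← p + [c·p·(1−p) − e·p]·Δt with Δt = 0.5.
step 1: Δp = +0.02631, p = 0.10431
step 2: Δp = +0.03340, p = 0.13771
step 3: Δp = +0.04110, p = 0.17881
step 4: Δp = +0.04860, p = 0.22741
step 5: Δp = +0.05462, p = 0.28203
step 6: Δp = +0.05773, p = 0.33976

0.340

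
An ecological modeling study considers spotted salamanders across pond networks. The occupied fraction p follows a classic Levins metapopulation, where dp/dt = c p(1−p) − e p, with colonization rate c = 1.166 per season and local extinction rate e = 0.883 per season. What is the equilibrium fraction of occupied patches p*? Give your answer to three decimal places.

0.243

At equilibrium, colonization balances extinction: c·p*·(1−p*) = e·p*.
So p* = 1 − e/c = 1 − 0.883/1.166 = 1 − 0.7573 = 0.2427.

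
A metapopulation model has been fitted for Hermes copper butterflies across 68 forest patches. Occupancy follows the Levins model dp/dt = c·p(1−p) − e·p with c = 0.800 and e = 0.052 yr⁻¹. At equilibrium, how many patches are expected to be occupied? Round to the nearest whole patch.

64

p* = 1 − e/c = 1 − 0.052/0.800 = 0.9350.
Expected occupied patches = N × p* = 68 × 0.9350 = 63.58 ≈ 64.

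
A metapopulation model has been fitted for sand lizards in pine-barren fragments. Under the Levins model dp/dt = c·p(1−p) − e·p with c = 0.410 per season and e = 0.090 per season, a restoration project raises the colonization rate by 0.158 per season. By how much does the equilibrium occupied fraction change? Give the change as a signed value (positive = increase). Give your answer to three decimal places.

0.061

Before: p* = 1 − 0.090/0.410 = 0.7805.
After the change, c = 0.568, e = 0.09, so p* = 1 − 0.09/0.568 = 0.8415.
Δp* = 0.8415 − 0.7805 = +0.0611.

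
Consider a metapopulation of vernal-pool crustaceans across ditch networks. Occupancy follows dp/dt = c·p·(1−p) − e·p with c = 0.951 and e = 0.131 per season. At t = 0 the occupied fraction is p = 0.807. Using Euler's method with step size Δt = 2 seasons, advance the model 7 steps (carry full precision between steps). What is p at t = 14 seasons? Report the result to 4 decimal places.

Update rule: p ← p + [c·p·(1−p) − e·p]·Δt with Δt = 2.
step 1: Δp = +0.08480, p = 0.89180
step 2: Δp = -0.05013, p = 0.84167
step 3: Δp = +0.03294, p = 0.87461
step 4: Δp = -0.02057, p = 0.85405
step 5: Δp = +0.01333, p = 0.86737
step 6: Δp = -0.00845, p = 0.85892
step 7: Δp = +0.00544, p = 0.86436

0.8644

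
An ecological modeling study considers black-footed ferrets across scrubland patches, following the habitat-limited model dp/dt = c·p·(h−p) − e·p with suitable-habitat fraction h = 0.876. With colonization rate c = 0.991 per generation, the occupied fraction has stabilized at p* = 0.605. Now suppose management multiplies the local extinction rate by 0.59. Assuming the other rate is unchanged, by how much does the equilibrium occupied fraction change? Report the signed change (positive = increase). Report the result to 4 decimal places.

Balance c(h−p*) = e gives e = 0.991×(0.876 − 0.60500) = 0.26856.
New p* = 0.876 − e/c = 0.876 − 0.15845/0.99100 = 0.71611.
Δp* = 0.71611 − 0.60500 = +0.11111.

0.1111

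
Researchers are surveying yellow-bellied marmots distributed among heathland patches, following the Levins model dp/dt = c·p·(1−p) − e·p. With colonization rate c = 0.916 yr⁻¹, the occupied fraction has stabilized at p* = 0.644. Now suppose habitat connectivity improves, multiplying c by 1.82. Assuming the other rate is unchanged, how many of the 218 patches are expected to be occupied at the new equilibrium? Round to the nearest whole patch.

Balance c(1−p*) = e gives e = 0.916×(1 − 0.64400) = 0.32610.
New p* = 1 − e/c = 1 − 0.32610/1.66712 = 0.80439.
Expected occupied = 218 × 0.80439 = 175.36 ≈ 175.

175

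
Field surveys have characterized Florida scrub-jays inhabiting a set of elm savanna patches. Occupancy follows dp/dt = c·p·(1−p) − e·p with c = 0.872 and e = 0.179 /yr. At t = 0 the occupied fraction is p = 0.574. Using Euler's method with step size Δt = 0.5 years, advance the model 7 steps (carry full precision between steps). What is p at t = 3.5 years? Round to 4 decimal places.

0.7770

Update rule: p ← p + [c·p·(1−p) − e·p]·Δt with Δt = 0.5.
  1  |  dp/dt·Δt = +0.055239  |  p_1 = 0.629239
  2  |  dp/dt·Δt = +0.045401  |  p_2 = 0.674640
  3  |  dp/dt·Δt = +0.035322  |  p_3 = 0.709962
  4  |  dp/dt·Δt = +0.026238  |  p_4 = 0.736200
  5  |  dp/dt·Δt = +0.018786  |  p_5 = 0.754985
  6  |  dp/dt·Δt = +0.013081  |  p_6 = 0.768067
  7  |  dp/dt·Δt = +0.008927  |  p_7 = 0.776994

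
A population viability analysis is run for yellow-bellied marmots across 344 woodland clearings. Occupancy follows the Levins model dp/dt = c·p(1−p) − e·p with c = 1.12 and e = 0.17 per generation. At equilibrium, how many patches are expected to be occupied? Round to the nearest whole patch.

p* = 1 − e/c = 1 − 0.17/1.12 = 0.8482.
Expected occupied patches = N × p* = 344 × 0.8482 = 291.79 ≈ 292.

292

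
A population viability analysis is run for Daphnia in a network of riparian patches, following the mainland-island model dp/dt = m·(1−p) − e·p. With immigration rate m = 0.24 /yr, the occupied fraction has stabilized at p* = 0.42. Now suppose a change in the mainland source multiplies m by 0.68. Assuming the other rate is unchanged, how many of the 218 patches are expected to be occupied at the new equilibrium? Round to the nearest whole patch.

Balance m(1−p*) = e·p* gives e = m(1−p*)/p* = 0.24×0.58000/0.42000 = 0.33143.
New p* = m/(m+e) = 0.16320/(0.16320+0.33143) = 0.32994.
Expected occupied = 218 × 0.32994 = 71.93 ≈ 72.

72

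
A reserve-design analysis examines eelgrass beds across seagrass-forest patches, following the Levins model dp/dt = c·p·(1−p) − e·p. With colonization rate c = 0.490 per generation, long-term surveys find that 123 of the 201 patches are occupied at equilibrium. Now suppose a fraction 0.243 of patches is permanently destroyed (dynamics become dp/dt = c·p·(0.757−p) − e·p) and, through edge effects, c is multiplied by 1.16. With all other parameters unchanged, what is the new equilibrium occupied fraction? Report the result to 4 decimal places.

Observed p* = 123/201 = 0.61194.
Balance c(1−p*) = e gives e = 0.490×(1 − 0.61194) = 0.19015.
New p* = 0.757 − e/c = 0.757 − 0.19015/0.56840 = 0.42246.

0.4225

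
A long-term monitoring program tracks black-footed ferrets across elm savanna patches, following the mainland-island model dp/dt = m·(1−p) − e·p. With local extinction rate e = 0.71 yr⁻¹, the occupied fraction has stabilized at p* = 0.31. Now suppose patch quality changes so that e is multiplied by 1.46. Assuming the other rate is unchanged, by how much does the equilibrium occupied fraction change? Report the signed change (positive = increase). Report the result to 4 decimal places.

Balance m(1−p*) = e·p* gives m = e·p*/(1−p*) = 0.71×0.31000/0.69000 = 0.31899.
New p* = m/(m+e) = 0.31899/(0.31899+1.03660) = 0.23531.
Δp* = 0.23531 − 0.31000 = -0.07469.

-0.0747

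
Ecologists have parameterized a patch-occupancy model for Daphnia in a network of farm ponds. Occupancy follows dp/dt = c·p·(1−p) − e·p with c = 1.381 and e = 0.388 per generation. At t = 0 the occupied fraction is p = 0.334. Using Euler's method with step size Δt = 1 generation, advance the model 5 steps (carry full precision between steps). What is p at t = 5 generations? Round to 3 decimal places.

Update rule: p ← p + [c·p·(1−p) − e·p]·Δt with Δt = 1.
p: 0.33400 → 0.51160  (Δp = +0.17760)
p: 0.51160 → 0.65817  (Δp = +0.14656)
p: 0.65817 → 0.71350  (Δp = +0.05533)
p: 0.71350 → 0.71896  (Δp = +0.00546)
p: 0.71896 → 0.71904  (Δp = +0.00008)

0.719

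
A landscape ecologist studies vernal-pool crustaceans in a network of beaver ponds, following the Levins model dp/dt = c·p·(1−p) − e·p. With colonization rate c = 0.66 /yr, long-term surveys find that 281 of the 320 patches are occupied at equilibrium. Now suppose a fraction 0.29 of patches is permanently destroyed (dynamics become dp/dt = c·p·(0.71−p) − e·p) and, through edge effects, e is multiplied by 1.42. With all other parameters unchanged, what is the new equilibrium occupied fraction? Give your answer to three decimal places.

0.537

Observed p* = 281/320 = 0.87813.
Balance c(1−p*) = e gives e = 0.66×(1 − 0.87813) = 0.08043.
New p* = 0.71 − e/c = 0.71 − 0.11421/0.66000 = 0.53695.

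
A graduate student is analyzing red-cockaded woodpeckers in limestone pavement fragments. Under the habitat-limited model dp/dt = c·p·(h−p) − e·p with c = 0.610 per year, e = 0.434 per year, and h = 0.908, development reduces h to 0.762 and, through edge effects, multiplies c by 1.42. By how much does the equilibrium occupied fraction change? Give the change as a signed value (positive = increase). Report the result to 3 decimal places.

Before: p* = h − e/c = 0.908 − 0.434/0.610 = 0.908 − 0.7115 = 0.1965.
After: c = 0.8662, e = 0.434, h = 0.762; p* = 0.762 − 0.434/0.8662 = 0.2610.
Δp* = 0.2610 − 0.1965 = +0.0644.

0.064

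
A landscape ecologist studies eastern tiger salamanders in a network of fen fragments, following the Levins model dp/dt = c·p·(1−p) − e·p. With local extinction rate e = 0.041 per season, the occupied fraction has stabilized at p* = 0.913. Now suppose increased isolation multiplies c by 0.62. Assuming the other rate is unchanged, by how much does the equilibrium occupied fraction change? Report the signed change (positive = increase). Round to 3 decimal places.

-0.053

Balance c(1−p*) = e gives c = e/(1 − 0.91300) = 0.041/0.08700 = 0.47126.
New p* = 1 − e/c = 1 − 0.04100/0.29218 = 0.85968.
Δp* = 0.85968 − 0.91300 = -0.05332.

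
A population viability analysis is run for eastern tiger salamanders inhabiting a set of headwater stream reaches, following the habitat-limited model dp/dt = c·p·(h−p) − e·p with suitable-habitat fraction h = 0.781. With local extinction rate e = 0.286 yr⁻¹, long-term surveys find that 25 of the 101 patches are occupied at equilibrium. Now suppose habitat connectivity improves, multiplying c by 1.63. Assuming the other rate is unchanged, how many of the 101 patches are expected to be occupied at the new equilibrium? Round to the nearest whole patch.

Observed p* = 25/101 = 0.24752.
Balance c(h−p*) = e gives c = e/(0.781 − 0.24752) = 0.286/0.53348 = 0.53610.
New p* = 0.781 − e/c = 0.781 − 0.28600/0.87384 = 0.45371.
Expected occupied = 101 × 0.45371 = 45.82 ≈ 46.

46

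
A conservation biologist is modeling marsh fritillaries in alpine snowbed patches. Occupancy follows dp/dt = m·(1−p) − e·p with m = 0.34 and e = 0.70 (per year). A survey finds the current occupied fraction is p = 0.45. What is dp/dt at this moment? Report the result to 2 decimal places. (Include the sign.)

Colonization term: m·(1−p) = 0.34×0.5500 = 0.18700.
Extinction term: e·p = 0.31500.
dp/dt = 0.18700 − 0.31500 = -0.12800.

-0.13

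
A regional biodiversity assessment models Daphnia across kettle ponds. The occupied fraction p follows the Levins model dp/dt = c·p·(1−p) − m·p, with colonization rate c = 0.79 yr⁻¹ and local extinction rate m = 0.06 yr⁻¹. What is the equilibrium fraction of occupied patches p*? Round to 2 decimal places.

Setting dp/dt = 0 and dividing through by p* gives c·(1−p*) = m.
So p* = 1 − m/c = 1 − 0.06/0.79 = 1 − 0.0759 = 0.9241.

0.92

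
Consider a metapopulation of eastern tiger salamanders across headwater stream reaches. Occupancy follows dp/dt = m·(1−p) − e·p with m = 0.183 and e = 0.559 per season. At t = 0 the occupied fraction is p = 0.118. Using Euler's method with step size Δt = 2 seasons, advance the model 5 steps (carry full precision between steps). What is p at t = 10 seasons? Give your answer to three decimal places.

Update rule: p ← p + [m·(1−p) − e·p]·Δt with Δt = 2.
p: 0.11800 → 0.30889  (Δp = +0.19089)
p: 0.30889 → 0.21650  (Δp = -0.09239)
p: 0.21650 → 0.26121  (Δp = +0.04472)
p: 0.26121 → 0.23957  (Δp = -0.02164)
p: 0.23957 → 0.25005  (Δp = +0.01048)

0.250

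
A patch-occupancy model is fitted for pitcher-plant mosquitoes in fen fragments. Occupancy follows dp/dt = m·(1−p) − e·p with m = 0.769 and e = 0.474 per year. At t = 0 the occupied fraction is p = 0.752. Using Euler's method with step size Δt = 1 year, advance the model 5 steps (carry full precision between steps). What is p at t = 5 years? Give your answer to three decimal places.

0.619

Update rule: p ← p + [m·(1−p) − e·p]·Δt with Δt = 1.
t = 1: p = 0.75200 + (-0.16574) = 0.58626
t = 2: p = 0.58626 + (+0.04027) = 0.62654
t = 3: p = 0.62654 + (-0.00979) = 0.61675
t = 4: p = 0.61675 + (+0.00238) = 0.61913
t = 5: p = 0.61913 + (-0.00058) = 0.61855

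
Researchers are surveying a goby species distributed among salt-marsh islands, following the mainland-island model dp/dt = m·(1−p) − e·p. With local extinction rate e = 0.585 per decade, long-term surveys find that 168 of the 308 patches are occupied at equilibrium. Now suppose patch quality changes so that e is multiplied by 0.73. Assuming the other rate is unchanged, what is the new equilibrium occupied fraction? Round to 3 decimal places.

Observed p* = 168/308 = 0.54545.
Balance m(1−p*) = e·p* gives m = e·p*/(1−p*) = 0.585×0.54545/0.45455 = 0.70199.
New p* = m/(m+e) = 0.70199/(0.70199+0.42705) = 0.62176.

0.622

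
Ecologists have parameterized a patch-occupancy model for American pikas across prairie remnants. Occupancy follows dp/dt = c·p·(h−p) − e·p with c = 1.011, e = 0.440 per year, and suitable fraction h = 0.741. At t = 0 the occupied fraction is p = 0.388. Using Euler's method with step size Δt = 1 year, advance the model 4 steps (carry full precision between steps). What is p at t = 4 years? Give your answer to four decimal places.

Update rule: p ← p + [c·p·(h−p) − e·p]·Δt with Δt = 1.
p: 0.38800 → 0.35575  (Δp = -0.03225)
p: 0.35575 → 0.33778  (Δp = -0.01797)
p: 0.33778 → 0.32686  (Δp = -0.01093)
p: 0.32686 → 0.31989  (Δp = -0.00696)

0.3199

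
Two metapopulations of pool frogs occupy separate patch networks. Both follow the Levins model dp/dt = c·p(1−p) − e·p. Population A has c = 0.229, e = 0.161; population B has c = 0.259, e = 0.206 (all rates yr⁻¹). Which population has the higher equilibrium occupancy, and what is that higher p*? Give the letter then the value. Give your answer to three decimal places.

A, 0.297

A: p*_A = 1 − 0.161/0.229 = 0.2969.
B: p*_B = 1 − 0.206/0.259 = 0.2046.
A is higher at 0.2969.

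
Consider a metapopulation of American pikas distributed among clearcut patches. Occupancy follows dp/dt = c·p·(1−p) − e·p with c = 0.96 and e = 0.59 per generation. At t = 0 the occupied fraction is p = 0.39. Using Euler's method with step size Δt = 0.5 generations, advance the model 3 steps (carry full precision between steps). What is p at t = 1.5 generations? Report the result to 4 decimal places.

0.3879

Update rule: p ← p + [c·p·(1−p) − e·p]·Δt with Δt = 0.5.
p: 0.39000 → 0.38914  (Δp = -0.00086)
p: 0.38914 → 0.38845  (Δp = -0.00070)
p: 0.38845 → 0.38788  (Δp = -0.00056)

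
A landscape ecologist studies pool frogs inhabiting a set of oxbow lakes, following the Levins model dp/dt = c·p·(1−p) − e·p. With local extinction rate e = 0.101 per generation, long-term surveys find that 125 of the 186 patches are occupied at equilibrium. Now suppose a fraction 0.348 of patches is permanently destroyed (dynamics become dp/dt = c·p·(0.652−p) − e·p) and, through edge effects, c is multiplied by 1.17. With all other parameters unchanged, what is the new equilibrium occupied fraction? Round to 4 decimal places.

Observed p* = 125/186 = 0.67204.
Balance c(1−p*) = e gives c = e/(1 − 0.67204) = 0.101/0.32796 = 0.30796.
New p* = 0.652 − e/c = 0.652 − 0.10100/0.36031 = 0.37169.

0.3717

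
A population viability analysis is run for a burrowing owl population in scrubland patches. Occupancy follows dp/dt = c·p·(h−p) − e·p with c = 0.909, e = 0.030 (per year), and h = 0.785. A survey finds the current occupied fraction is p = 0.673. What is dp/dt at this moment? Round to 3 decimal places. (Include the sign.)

Colonization term: c·p·(h−p) = 0.909×0.673×0.1120 = 0.06852.
Extinction term: e·p = 0.02019.
dp/dt = 0.06852 − 0.02019 = 0.04833.

0.048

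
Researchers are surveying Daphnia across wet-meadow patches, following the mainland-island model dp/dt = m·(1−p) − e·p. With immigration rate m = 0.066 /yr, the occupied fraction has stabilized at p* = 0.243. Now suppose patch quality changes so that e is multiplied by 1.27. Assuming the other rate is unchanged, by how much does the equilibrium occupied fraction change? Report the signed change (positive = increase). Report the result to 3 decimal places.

Balance m(1−p*) = e·p* gives e = m(1−p*)/p* = 0.066×0.75700/0.24300 = 0.20560.
New p* = m/(m+e) = 0.06600/(0.06600+0.26111) = 0.20177.
Δp* = 0.20177 − 0.24300 = -0.04123.

-0.041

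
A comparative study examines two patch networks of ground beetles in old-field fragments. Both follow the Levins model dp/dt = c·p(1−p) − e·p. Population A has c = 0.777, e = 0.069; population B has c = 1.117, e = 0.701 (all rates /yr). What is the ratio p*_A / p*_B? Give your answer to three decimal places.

A: p*_A = 1 − 0.069/0.777 = 0.9112.
B: p*_B = 1 − 0.701/1.117 = 0.3724.
p*_A / p*_B = 0.9112/0.3724 = 2.4467.

2.447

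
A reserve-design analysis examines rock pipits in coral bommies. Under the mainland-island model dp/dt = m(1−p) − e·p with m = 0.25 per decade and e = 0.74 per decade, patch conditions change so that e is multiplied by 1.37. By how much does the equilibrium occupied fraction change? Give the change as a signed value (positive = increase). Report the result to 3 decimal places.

Before: p* = 0.25/(0.25+0.74) = 0.2525.
After: m = 0.25, e = 1.0138; p* = 0.25/1.2638 = 0.1978.
Δp* = 0.1978 − 0.2525 = -0.0547.

-0.055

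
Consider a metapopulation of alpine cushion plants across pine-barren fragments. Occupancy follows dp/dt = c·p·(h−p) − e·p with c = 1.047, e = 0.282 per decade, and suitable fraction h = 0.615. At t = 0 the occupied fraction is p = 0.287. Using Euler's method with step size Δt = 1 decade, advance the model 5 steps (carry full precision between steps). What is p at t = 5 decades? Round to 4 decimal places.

0.3377

Update rule: p ← p + [c·p·(h−p) − e·p]·Δt with Δt = 1.
t = 1: p = 0.28700 + (+0.01763) = 0.30463
t = 2: p = 0.30463 + (+0.01309) = 0.31771
t = 3: p = 0.31771 + (+0.00930) = 0.32701
t = 4: p = 0.32701 + (+0.00639) = 0.33339
t = 5: p = 0.33339 + (+0.00428) = 0.33768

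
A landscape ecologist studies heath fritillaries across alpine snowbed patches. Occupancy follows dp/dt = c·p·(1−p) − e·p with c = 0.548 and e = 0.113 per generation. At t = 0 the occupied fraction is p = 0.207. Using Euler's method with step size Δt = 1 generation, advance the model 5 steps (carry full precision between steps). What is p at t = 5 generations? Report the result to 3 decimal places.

0.600

Update rule: p ← p + [c·p·(1−p) − e·p]·Δt with Δt = 1.
t = 1: p = 0.20700 + (+0.06656) = 0.27356
t = 2: p = 0.27356 + (+0.07799) = 0.35155
t = 3: p = 0.35155 + (+0.08520) = 0.43675
t = 4: p = 0.43675 + (+0.08545) = 0.52221
t = 5: p = 0.52221 + (+0.07772) = 0.59993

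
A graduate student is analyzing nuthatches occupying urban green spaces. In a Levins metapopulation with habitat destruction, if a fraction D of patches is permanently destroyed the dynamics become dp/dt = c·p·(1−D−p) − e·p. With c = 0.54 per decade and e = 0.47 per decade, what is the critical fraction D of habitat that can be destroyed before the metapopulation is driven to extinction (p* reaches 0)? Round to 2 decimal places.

The nontrivial equilibrium is p* = (1−D) − e/c; extinction occurs when this hits zero.
So D_crit = 1 − e/c = 1 − 0.47/0.54 = 1 − 0.8704 = 0.1296.
This equals the undisturbed p*, a classic result of Lande's extension.

0.13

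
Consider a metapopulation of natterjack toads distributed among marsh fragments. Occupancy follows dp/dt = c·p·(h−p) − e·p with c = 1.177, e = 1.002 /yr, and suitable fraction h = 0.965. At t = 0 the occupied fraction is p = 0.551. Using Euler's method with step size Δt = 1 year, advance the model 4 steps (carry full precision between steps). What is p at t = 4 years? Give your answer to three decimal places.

0.174

Update rule: p ← p + [c·p·(h−p) − e·p]·Δt with Δt = 1.
  1  |  dp/dt·Δt = -0.283612  |  p_1 = 0.267388
  2  |  dp/dt·Δt = -0.048373  |  p_2 = 0.219015
  3  |  dp/dt·Δt = -0.027152  |  p_3 = 0.191862
  4  |  dp/dt·Δt = -0.017655  |  p_4 = 0.174208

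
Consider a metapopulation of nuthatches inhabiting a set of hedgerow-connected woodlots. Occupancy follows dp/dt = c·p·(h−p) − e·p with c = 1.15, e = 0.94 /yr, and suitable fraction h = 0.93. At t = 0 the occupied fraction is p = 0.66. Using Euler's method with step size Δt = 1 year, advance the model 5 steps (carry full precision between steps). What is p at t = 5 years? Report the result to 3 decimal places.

0.158

Update rule: p ← p + [c·p·(h−p) − e·p]·Δt with Δt = 1.
t = 1: p = 0.66000 + (-0.41547) = 0.24453
t = 2: p = 0.24453 + (-0.03710) = 0.20743
t = 3: p = 0.20743 + (-0.02262) = 0.18481
t = 4: p = 0.18481 + (-0.01535) = 0.16947
t = 5: p = 0.16947 + (-0.01108) = 0.15839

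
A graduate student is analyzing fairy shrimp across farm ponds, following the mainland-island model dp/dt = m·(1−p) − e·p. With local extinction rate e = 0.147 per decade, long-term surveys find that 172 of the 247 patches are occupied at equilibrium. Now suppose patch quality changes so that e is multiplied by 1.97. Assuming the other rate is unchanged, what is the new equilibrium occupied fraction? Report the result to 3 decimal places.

Observed p* = 172/247 = 0.69636.
Balance m(1−p*) = e·p* gives m = e·p*/(1−p*) = 0.147×0.69636/0.30364 = 0.33713.
New p* = m/(m+e) = 0.33713/(0.33713+0.28959) = 0.53793.

0.538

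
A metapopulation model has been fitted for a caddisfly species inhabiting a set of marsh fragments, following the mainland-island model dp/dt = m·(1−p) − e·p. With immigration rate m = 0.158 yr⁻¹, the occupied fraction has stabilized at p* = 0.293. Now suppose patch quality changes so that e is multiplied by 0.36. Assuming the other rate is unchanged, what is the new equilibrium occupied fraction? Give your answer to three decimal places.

Balance m(1−p*) = e·p* gives e = m(1−p*)/p* = 0.158×0.70700/0.29300 = 0.38125.
New p* = m/(m+e) = 0.15800/(0.15800+0.13725) = 0.53514.

0.535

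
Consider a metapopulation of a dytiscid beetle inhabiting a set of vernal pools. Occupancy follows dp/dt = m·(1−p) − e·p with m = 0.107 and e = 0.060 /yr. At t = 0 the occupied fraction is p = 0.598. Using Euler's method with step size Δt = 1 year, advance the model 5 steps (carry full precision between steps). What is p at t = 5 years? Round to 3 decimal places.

0.624

Update rule: p ← p + [m·(1−p) − e·p]·Δt with Δt = 1.
step 1: Δp = +0.00713, p = 0.60513
step 2: Δp = +0.00594, p = 0.61108
step 3: Δp = +0.00495, p = 0.61603
step 4: Δp = +0.00412, p = 0.62015
step 5: Δp = +0.00343, p = 0.62359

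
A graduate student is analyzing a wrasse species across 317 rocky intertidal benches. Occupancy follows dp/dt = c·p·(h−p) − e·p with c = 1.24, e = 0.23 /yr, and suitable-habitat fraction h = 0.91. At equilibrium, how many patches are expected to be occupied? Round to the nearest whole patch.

230

p* = h − e/c = 0.91 − 0.1855 = 0.7245.
Expected occupied patches = N × p* = 317 × 0.7245 = 229.67 ≈ 230.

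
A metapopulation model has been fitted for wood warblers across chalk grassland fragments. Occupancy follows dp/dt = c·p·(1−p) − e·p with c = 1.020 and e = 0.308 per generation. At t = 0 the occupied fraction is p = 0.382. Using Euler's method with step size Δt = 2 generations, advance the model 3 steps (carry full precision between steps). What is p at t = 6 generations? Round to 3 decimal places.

Update rule: p ← p + [c·p·(1−p) − e·p]·Δt with Δt = 2.
t = 2: p = 0.38200 + (+0.24628) = 0.62828
t = 4: p = 0.62828 + (+0.08941) = 0.71769
t = 6: p = 0.71769 + (-0.02877) = 0.68892

0.689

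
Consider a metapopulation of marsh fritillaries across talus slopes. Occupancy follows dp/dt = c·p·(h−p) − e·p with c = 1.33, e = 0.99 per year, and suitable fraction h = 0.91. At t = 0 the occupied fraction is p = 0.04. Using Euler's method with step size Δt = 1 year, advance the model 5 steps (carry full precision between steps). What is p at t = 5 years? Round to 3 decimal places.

Update rule: p ← p + [c·p·(h−p) − e·p]·Δt with Δt = 1.
  1  |  dp/dt·Δt = +0.006684  |  p_1 = 0.046684
  2  |  dp/dt·Δt = +0.007386  |  p_2 = 0.054070
  3  |  dp/dt·Δt = +0.008023  |  p_3 = 0.062093
  4  |  dp/dt·Δt = +0.008551  |  p_4 = 0.070644
  5  |  dp/dt·Δt = +0.008925  |  p_5 = 0.079570

0.080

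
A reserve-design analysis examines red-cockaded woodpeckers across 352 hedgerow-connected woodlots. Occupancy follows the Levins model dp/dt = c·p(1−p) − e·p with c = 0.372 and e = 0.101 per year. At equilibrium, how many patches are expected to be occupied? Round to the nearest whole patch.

256

p* = 1 − e/c = 1 − 0.101/0.372 = 0.7285.
Expected occupied patches = N × p* = 352 × 0.7285 = 256.43 ≈ 256.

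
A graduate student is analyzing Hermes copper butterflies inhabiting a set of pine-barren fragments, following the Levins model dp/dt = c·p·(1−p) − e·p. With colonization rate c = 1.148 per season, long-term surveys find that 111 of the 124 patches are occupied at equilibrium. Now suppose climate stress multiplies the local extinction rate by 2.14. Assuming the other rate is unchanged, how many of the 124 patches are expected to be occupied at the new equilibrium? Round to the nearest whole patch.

Observed p* = 111/124 = 0.89516.
Balance c(1−p*) = e gives e = 1.148×(1 − 0.89516) = 0.12036.
New p* = 1 − e/c = 1 − 0.25757/1.14800 = 0.77564.
Expected occupied = 124 × 0.77564 = 96.18 ≈ 96.

96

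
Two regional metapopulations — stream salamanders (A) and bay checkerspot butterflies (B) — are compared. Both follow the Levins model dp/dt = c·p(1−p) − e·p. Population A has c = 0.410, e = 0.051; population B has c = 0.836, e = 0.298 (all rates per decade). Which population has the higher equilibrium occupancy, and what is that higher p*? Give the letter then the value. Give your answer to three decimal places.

A, 0.876

A: p*_A = 1 − 0.051/0.410 = 0.8756.
B: p*_B = 1 − 0.298/0.836 = 0.6435.
A is higher at 0.8756.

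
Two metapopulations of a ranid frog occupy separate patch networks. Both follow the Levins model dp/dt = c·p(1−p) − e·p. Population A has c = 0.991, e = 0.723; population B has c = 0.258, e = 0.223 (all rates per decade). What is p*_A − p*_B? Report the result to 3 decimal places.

A: p*_A = 1 − 0.723/0.991 = 0.2704.
B: p*_B = 1 − 0.223/0.258 = 0.1357.
p*_A − p*_B = 0.2704 − 0.1357 = 0.1348.

0.135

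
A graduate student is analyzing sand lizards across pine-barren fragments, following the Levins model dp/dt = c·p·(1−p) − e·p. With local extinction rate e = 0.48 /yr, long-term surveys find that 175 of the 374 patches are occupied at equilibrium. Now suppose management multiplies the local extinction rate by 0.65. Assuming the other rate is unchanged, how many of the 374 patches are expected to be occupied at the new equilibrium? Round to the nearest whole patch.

Observed p* = 175/374 = 0.46791.
Balance c(1−p*) = e gives c = e/(1 − 0.46791) = 0.48/0.53209 = 0.90210.
New p* = 1 − e/c = 1 − 0.31200/0.90210 = 0.65414.
Expected occupied = 374 × 0.65414 = 244.65 ≈ 245.

245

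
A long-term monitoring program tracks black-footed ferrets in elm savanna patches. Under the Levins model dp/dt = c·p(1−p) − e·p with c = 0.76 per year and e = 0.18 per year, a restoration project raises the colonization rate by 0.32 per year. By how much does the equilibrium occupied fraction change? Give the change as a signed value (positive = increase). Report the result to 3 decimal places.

0.070

Before: p* = 1 − 0.18/0.76 = 0.7632.
After the change, c = 1.08, e = 0.18, so p* = 1 − 0.18/1.08 = 0.8333.
Δp* = 0.8333 − 0.7632 = +0.0702.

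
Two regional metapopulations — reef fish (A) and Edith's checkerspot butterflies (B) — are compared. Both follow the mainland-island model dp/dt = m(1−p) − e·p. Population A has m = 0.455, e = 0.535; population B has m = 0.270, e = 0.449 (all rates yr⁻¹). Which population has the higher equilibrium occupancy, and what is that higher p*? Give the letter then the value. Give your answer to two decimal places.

A, 0.46

A: p*_A = m/(m+e) = 0.455/0.9900 = 0.4596.
B: p*_B = 0.270/0.7190 = 0.3755.
A is higher at 0.4596.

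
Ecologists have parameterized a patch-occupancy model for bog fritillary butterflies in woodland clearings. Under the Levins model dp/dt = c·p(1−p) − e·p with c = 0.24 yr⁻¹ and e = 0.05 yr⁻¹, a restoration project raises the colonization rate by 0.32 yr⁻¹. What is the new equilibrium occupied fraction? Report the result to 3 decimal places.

Before: p* = 1 − 0.05/0.24 = 0.7917.
After the change, c = 0.56, e = 0.05, so p* = 1 − 0.05/0.56 = 0.9107.

0.911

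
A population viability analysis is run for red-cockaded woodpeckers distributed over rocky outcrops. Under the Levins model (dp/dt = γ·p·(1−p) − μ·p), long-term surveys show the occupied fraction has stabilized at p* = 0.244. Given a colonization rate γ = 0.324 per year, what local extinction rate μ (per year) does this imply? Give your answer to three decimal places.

0.245

At equilibrium γ(1−p*) = μ.
μ = 0.324 × (1 − 0.244) = 0.324 × 0.7560 = 0.2449.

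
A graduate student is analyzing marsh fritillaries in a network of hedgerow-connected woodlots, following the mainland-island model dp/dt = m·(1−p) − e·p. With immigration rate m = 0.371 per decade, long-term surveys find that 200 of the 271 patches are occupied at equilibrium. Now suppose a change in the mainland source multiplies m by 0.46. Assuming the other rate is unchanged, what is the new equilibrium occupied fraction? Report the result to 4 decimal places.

0.5644

Observed p* = 200/271 = 0.73801.
Balance m(1−p*) = e·p* gives e = m(1−p*)/p* = 0.371×0.26199/0.73801 = 0.13170.
New p* = m/(m+e) = 0.17066/(0.17066+0.13170) = 0.56443.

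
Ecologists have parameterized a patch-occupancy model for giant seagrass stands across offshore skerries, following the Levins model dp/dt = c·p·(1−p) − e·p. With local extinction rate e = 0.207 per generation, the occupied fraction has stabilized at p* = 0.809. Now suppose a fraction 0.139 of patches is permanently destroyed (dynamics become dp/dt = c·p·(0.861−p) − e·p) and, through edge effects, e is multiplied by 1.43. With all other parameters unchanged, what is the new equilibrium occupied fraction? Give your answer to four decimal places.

0.5879

Balance c(1−p*) = e gives c = e/(1 − 0.80900) = 0.207/0.19100 = 1.08377.
New p* = 0.861 − e/c = 0.861 − 0.29601/1.08377 = 0.58787.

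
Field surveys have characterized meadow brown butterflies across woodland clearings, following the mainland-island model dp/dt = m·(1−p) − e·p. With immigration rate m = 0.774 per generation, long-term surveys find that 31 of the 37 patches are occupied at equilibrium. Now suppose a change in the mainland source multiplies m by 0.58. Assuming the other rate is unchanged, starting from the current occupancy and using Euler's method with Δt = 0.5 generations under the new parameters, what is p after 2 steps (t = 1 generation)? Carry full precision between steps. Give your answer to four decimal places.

Observed p* = 31/37 = 0.83784.
Balance m(1−p*) = e·p* gives e = m(1−p*)/p* = 0.774×0.16216/0.83784 = 0.14981.
Starting from p₀ = 0.83784; update p ← p + (dp/dt)·Δt with the new parameters.
t = 0.5: p = 0.83784 + (-0.02636) = 0.81148
t = 1: p = 0.81148 + (-0.01847) = 0.79301

0.7930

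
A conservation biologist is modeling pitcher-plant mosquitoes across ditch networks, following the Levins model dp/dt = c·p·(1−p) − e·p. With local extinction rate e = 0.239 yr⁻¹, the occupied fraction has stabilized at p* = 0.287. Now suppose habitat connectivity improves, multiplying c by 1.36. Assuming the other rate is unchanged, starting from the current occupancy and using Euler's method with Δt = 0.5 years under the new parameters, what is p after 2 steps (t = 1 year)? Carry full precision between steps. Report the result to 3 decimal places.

Balance c(1−p*) = e gives c = e/(1 − 0.28700) = 0.239/0.71300 = 0.33520.
Starting from p₀ = 0.28700; update p ← p + (dp/dt)·Δt with the new parameters.
t = 0.5: p = 0.28700 + (+0.01235) = 0.29935
t = 1: p = 0.29935 + (+0.01204) = 0.31138

0.311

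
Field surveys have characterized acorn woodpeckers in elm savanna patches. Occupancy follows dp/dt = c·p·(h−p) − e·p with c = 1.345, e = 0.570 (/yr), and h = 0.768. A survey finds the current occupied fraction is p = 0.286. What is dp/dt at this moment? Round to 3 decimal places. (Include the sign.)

0.022

Colonization term: c·p·(h−p) = 1.345×0.286×0.4820 = 0.18541.
Extinction term: e·p = 0.16302.
dp/dt = 0.18541 − 0.16302 = 0.02239.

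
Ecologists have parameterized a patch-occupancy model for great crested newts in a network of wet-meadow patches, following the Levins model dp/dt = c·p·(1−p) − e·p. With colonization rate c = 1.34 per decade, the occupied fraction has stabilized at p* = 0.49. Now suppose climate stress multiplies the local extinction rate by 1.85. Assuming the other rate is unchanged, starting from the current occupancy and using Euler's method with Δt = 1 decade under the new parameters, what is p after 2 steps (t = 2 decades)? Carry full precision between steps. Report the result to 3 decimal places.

0.164

Balance c(1−p*) = e gives e = 1.34×(1 − 0.49000) = 0.68340.
Starting from p₀ = 0.49000; update p ← p + (dp/dt)·Δt with the new parameters.
step 1: Δp = -0.28464, p = 0.20536
step 2: Δp = -0.04097, p = 0.16440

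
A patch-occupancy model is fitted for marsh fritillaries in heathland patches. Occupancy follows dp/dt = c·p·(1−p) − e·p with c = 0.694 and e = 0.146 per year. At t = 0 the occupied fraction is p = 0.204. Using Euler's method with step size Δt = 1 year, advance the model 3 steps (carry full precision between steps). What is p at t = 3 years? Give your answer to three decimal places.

Update rule: p ← p + [c·p·(1−p) − e·p]·Δt with Δt = 1.
step 1: Δp = +0.08291, p = 0.28691
step 2: Δp = +0.10010, p = 0.38701
step 3: Δp = +0.10814, p = 0.49515

0.495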